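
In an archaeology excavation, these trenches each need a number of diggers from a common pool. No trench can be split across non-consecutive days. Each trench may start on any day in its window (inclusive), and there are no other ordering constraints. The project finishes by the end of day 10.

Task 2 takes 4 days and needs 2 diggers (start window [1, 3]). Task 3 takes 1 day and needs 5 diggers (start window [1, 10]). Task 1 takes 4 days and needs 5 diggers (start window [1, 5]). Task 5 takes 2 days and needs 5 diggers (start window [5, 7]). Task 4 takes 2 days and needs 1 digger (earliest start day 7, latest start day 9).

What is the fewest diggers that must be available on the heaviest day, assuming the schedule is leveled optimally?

Early-start (Task 2@1, Task 3@1, Task 1@1, Task 5@5, Task 4@7) gives peak 12: d1:12  d2:7  d3:7  d4:7  d5:5  d6:5  d7:1  d8:1  d9:0  d10:0.
Shift Task 1→2, Task 5→6.
Schedule Task 2@1, Task 3@1, Task 1@2, Task 5@6, Task 4@7: d1:7  d2:7  d3:7  d4:7  d5:5  d6:5  d7:6  d8:1  d9:0  d10:0 — peak 7.

7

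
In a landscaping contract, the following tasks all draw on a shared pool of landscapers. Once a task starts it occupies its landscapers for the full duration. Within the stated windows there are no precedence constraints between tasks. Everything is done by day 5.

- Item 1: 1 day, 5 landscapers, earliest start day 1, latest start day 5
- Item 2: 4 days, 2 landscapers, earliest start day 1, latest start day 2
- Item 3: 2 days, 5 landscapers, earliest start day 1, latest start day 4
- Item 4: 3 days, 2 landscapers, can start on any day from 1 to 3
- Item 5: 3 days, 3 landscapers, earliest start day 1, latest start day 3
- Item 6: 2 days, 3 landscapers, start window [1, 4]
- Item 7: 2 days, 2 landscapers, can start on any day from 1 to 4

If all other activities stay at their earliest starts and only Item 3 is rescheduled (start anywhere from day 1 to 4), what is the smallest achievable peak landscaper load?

Item 3@1: d1:22  d2:17  d3:7  d4:2  d5:0 → peak 22
Item 3@2: d1:17  d2:17  d3:12  d4:2  d5:0 → peak 17
Item 3@3: d1:17  d2:12  d3:12  d4:7  d5:0 → peak 17
Item 3@4: d1:17  d2:12  d3:7  d4:7  d5:5 → peak 17
Best is Item 3@2, peak 17.

17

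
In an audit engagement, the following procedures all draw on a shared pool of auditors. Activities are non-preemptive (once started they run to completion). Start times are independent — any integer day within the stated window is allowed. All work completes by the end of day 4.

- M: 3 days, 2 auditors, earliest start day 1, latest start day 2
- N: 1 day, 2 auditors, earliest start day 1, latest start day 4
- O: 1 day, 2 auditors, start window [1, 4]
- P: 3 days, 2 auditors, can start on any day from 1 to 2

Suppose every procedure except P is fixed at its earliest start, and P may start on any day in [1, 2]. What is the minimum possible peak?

P@1: d1:8  d2:4  d3:4  d4:0 → peak 8
P@2: d1:6  d2:4  d3:4  d4:2 → peak 6
Best is P@2, peak 6.

6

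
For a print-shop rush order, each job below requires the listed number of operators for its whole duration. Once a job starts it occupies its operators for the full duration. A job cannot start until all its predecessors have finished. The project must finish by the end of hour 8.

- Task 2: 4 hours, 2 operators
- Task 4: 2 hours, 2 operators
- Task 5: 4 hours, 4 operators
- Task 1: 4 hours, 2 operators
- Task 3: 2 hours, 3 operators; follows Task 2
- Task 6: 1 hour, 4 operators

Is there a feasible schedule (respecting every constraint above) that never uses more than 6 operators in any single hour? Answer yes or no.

no

The minimum achievable peak is 7; 6 < 7, so no feasible schedule stays within the cap.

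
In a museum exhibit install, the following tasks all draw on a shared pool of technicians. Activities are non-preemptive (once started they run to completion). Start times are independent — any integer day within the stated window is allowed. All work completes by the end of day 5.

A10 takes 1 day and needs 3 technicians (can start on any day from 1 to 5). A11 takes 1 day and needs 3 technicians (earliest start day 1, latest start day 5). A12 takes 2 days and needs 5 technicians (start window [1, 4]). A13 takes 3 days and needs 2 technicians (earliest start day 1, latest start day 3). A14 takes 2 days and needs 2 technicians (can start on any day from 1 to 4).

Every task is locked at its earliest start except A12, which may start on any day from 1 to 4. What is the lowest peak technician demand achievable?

A12@1: d1:15  d2:9  d3:2  d4:0  d5:0 → peak 15
A12@2: d1:10  d2:9  d3:7  d4:0  d5:0 → peak 10
A12@3: d1:10  d2:4  d3:7  d4:5  d5:0 → peak 10
A12@4: d1:10  d2:4  d3:2  d4:5  d5:5 → peak 10
Best is A12@2, peak 10.

10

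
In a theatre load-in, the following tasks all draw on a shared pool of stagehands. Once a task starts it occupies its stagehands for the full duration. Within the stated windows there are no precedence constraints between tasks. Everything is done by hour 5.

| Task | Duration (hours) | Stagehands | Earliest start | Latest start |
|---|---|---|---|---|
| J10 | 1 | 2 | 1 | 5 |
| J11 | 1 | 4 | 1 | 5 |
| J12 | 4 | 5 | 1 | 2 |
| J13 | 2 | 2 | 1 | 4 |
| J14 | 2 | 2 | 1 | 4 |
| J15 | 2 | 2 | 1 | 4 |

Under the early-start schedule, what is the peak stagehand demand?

Early-start schedule: J10@1, J11@1, J12@1, J13@1, J14@1, J15@1.
Load per hour: hour 1: 17, hour 2: 11, hour 3: 5, hour 4: 5, hour 5: 0.
Peak is 17.

17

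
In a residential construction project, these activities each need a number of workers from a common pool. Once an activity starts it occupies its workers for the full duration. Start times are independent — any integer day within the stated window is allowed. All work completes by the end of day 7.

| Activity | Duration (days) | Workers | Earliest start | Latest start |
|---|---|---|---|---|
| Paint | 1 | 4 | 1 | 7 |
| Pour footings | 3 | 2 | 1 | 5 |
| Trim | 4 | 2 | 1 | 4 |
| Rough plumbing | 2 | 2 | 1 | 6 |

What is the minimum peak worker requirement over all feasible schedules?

Early-start (Paint@1, Pour footings@1, Trim@1, Rough plumbing@1) gives peak 10: d1:10  d2:6  d3:4  d4:2  d5:0  d6:0  d7:0.
Shift Pour footings→2, Trim→2, Rough plumbing→5.
Schedule Paint@1, Pour footings@2, Trim@2, Rough plumbing@5: d1:4  d2:4  d3:4  d4:4  d5:4  d6:2  d7:0 — peak 4.
Total worker-days = 22 over 7 days ⇒ peak ≥ ⌈22/7⌉ = 4, so 4 is optimal.

4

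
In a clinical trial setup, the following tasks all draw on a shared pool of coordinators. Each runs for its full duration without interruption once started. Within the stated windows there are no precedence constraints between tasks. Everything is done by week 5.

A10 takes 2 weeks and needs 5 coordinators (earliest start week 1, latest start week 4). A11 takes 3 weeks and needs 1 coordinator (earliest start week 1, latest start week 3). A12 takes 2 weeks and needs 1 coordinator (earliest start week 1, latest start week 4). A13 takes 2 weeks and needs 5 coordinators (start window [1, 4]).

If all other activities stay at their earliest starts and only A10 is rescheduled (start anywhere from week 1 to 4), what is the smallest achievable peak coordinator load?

7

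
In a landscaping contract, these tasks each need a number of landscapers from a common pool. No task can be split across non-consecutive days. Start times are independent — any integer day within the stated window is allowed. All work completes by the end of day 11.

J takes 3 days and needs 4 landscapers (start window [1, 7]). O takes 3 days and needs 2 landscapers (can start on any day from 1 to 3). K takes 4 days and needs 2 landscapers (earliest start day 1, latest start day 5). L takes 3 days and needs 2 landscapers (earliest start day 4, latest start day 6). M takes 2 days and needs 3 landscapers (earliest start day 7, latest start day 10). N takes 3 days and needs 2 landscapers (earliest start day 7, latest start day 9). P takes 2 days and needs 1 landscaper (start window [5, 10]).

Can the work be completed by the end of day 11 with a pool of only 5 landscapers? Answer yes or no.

The minimum achievable peak is 6; 5 < 6, so no feasible schedule stays within the cap.

no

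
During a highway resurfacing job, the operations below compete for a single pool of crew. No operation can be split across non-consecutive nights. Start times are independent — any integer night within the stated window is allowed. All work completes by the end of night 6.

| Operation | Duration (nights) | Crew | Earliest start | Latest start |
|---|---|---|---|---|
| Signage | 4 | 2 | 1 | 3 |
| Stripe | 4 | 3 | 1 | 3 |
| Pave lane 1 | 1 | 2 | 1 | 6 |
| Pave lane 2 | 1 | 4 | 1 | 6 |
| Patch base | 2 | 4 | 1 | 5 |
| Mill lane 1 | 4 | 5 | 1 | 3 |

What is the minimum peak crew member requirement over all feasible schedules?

10

Early-start (Signage@1, Stripe@1, Pave lane 1@1, Pave lane 2@1, Patch base@1, Mill lane 1@1) gives peak 20: n1:20  n2:14  n3:10  n4:10  n5:0  n6:0.
Shift Pave lane 2→2, Patch base→5, Mill lane 1→3.
Schedule Signage@1, Stripe@1, Pave lane 1@1, Pave lane 2@2, Patch base@5, Mill lane 1@3: n1:7  n2:9  n3:10  n4:10  n5:9  n6:9 — peak 10.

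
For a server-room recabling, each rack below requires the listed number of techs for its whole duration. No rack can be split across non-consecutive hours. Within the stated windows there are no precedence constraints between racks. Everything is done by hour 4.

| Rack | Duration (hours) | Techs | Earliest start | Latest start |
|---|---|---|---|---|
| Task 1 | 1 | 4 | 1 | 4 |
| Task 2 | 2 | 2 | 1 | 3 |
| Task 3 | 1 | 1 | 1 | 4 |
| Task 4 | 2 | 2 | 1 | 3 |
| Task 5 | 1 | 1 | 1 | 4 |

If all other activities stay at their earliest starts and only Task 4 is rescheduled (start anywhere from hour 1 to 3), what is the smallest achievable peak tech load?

Task 4@1: h1:10  h2:4  h3:0  h4:0 → peak 10
Task 4@2: h1:8  h2:4  h3:2  h4:0 → peak 8
Task 4@3: h1:8  h2:2  h3:2  h4:2 → peak 8
Best is Task 4@2, peak 8.

8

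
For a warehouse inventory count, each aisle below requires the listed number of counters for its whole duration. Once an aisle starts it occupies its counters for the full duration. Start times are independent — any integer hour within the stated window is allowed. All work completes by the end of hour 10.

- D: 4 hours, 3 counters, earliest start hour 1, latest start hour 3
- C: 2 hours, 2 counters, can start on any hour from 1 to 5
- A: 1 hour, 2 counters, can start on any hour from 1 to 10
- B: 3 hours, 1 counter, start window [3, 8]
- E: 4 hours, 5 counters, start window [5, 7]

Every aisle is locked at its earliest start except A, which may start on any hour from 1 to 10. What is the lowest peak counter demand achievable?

6

A@1: h1:7  h2:5  h3:4  h4:4  h5:6  h6:5  h7:5  h8:5  h9:0  h10:0 → peak 7
A@2: h1:5  h2:7  h3:4  h4:4  h5:6  h6:5  h7:5  h8:5  h9:0  h10:0 → peak 7
A@3: h1:5  h2:5  h3:6  h4:4  h5:6  h6:5  h7:5  h8:5  h9:0  h10:0 → peak 6
A@4: h1:5  h2:5  h3:4  h4:6  h5:6  h6:5  h7:5  h8:5  h9:0  h10:0 → peak 6
A@5: h1:5  h2:5  h3:4  h4:4  h5:8  h6:5  h7:5  h8:5  h9:0  h10:0 → peak 8
A@6: h1:5  h2:5  h3:4  h4:4  h5:6  h6:7  h7:5  h8:5  h9:0  h10:0 → peak 7
A@7: h1:5  h2:5  h3:4  h4:4  h5:6  h6:5  h7:7  h8:5  h9:0  h10:0 → peak 7
A@8: h1:5  h2:5  h3:4  h4:4  h5:6  h6:5  h7:5  h8:7  h9:0  h10:0 → peak 7
A@9: h1:5  h2:5  h3:4  h4:4  h5:6  h6:5  h7:5  h8:5  h9:2  h10:0 → peak 6
A@10: h1:5  h2:5  h3:4  h4:4  h5:6  h6:5  h7:5  h8:5  h9:0  h10:2 → peak 6
Best is A@3, peak 6.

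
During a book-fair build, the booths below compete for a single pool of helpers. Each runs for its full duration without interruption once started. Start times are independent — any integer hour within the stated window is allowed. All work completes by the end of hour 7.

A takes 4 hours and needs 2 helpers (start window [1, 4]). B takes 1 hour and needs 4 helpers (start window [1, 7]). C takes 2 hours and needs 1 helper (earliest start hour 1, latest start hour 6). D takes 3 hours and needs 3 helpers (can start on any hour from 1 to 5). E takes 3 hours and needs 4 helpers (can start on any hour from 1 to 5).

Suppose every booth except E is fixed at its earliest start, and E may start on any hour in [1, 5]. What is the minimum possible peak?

10

E@1: h1:14  h2:10  h3:9  h4:2  h5:0  h6:0  h7:0 → peak 14
E@2: h1:10  h2:10  h3:9  h4:6  h5:0  h6:0  h7:0 → peak 10
E@3: h1:10  h2:6  h3:9  h4:6  h5:4  h6:0  h7:0 → peak 10
E@4: h1:10  h2:6  h3:5  h4:6  h5:4  h6:4  h7:0 → peak 10
E@5: h1:10  h2:6  h3:5  h4:2  h5:4  h6:4  h7:4 → peak 10
Best is E@2, peak 10.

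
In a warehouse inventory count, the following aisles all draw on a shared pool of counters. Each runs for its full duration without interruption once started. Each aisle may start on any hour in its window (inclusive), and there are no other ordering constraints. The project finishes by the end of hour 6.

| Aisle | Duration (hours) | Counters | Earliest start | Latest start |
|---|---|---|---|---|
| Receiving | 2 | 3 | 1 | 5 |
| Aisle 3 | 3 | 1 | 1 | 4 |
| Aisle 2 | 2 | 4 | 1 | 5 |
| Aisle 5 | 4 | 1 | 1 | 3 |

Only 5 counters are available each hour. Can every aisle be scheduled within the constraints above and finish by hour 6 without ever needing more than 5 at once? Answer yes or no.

yes

Schedule Receiving@1, Aisle 3@1, Aisle 2@4, Aisle 5@1: h1:5  h2:5  h3:2  h4:5  h5:4  h6:0 — peak 5 ≤ 5.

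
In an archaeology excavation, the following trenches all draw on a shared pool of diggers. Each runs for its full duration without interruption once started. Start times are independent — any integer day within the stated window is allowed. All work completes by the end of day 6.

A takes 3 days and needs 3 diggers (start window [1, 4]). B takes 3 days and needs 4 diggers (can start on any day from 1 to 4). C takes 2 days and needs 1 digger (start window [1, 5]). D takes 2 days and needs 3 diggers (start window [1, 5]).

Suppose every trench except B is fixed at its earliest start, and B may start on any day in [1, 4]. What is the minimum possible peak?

B@1: d1:11  d2:11  d3:7  d4:0  d5:0  d6:0 → peak 11
B@2: d1:7  d2:11  d3:7  d4:4  d5:0  d6:0 → peak 11
B@3: d1:7  d2:7  d3:7  d4:4  d5:4  d6:0 → peak 7
B@4: d1:7  d2:7  d3:3  d4:4  d5:4  d6:4 → peak 7
Best is B@3, peak 7.

7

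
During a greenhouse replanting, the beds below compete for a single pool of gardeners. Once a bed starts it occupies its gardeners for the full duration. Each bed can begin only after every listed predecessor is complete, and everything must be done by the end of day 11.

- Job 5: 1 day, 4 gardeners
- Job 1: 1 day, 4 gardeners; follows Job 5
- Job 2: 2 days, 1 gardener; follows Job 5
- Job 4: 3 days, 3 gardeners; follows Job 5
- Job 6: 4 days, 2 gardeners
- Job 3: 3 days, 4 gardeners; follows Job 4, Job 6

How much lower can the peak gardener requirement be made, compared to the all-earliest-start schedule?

Early-start peak: d1:6  d2:10  d3:6  d4:5  d5:4  d6:4  d7:4  d8:0  d9:0  d10:0  d11:0 ⇒ 10.
Leveled (Job 5@1, Job 1@2, Job 2@2, Job 4@3, Job 6@4, Job 3@8): d1:4  d2:5  d3:4  d4:5  d5:5  d6:2  d7:2  d8:4  d9:4  d10:4  d11:0 ⇒ 5.
Reduction 10 − 5 = 5.

5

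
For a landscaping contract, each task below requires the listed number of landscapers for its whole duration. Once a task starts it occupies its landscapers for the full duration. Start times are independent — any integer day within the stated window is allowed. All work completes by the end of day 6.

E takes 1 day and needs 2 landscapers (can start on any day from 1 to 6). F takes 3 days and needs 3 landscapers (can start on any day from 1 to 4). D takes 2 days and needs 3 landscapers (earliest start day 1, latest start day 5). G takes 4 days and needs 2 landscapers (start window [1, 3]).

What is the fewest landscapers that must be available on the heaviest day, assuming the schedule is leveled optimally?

5

Early-start (E@1, F@1, D@1, G@1) gives peak 10: d1:10  d2:8  d3:5  d4:2  d5:0  d6:0.
Shift D→4, G→2.
Schedule E@1, F@1, D@4, G@2: d1:5  d2:5  d3:5  d4:5  d5:5  d6:0 — peak 5.
Total landscaper-days = 25 over 6 days ⇒ peak ≥ ⌈25/6⌉ = 5, so 5 is optimal.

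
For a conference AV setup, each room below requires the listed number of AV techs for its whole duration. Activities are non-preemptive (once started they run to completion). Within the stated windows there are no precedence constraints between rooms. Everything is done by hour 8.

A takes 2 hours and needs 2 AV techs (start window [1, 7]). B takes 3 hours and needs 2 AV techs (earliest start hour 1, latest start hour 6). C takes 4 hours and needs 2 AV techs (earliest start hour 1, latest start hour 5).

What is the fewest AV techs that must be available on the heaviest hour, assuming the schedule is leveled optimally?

4

Early-start (A@1, B@1, C@1) gives peak 6: h1:6  h2:6  h3:4  h4:2  h5:0  h6:0  h7:0  h8:0.
Shift C→3.
Schedule A@1, B@1, C@3: h1:4  h2:4  h3:4  h4:2  h5:2  h6:2  h7:0  h8:0 — peak 4.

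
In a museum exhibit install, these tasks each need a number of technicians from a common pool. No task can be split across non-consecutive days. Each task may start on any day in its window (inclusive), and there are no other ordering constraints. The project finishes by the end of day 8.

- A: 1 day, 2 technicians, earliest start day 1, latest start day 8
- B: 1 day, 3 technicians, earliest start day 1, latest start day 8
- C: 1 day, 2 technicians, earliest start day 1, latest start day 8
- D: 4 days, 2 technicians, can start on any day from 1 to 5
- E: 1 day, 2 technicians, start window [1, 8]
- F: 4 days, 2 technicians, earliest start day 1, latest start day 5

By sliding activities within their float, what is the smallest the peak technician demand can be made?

Early-start (A@1, B@1, C@1, D@1, E@1, F@1) gives peak 13: d1:13  d2:4  d3:4  d4:4  d5:0  d6:0  d7:0  d8:0.
Shift B→2, D→3, E→3, F→4.
Schedule A@1, B@2, C@1, D@3, E@3, F@4: d1:4  d2:3  d3:4  d4:4  d5:4  d6:4  d7:2  d8:0 — peak 4.
Total technician-days = 25 over 8 days ⇒ peak ≥ ⌈25/8⌉ = 4, so 4 is optimal.

4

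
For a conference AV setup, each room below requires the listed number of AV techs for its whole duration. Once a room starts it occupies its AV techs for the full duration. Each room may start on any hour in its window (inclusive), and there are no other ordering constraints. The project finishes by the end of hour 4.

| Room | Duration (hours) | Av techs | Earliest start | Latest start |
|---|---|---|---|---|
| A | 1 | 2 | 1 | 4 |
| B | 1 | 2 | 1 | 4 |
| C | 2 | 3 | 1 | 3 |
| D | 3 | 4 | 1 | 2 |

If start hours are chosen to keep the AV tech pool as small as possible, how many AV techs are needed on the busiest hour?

7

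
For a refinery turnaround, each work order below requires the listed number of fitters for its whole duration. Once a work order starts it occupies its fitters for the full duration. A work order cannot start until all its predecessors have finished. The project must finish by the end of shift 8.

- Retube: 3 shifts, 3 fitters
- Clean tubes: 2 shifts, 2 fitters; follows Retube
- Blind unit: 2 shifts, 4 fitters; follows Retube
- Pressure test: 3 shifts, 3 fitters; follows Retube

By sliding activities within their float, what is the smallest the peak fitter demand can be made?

5

Early-start (Retube@1, Clean tubes@4, Blind unit@4, Pressure test@4) gives peak 9: s1:3  s2:3  s3:3  s4:9  s5:9  s6:3  s7:0  s8:0.
Shift Blind unit→7.
Schedule Retube@1, Clean tubes@4, Blind unit@7, Pressure test@4: s1:3  s2:3  s3:3  s4:5  s5:5  s6:3  s7:4  s8:4 — peak 5.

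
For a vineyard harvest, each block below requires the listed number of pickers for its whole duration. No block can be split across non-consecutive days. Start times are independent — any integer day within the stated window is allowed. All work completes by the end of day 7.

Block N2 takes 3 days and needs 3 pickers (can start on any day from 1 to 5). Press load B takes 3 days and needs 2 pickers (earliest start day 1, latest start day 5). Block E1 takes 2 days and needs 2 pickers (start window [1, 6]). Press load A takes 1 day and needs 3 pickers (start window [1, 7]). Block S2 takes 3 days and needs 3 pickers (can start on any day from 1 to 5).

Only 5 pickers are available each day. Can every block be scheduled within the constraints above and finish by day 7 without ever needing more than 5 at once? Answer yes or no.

Schedule Block N2@1, Press load B@1, Block E1@4, Press load A@4, Block S2@5: d1:5  d2:5  d3:5  d4:5  d5:5  d6:3  d7:3 — peak 5 ≤ 5.

yes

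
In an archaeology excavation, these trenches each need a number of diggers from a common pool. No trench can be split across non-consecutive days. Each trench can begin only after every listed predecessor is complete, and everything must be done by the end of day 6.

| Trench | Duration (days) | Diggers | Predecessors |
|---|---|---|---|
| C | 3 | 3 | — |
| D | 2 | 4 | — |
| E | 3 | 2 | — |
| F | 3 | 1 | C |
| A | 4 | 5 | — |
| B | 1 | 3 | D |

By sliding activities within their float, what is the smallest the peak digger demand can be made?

10

Early-start (C@1, D@1, E@1, F@4, A@1, B@3) gives peak 14: d1:14  d2:14  d3:13  d4:6  d5:1  d6:1.
Shift A→3, B→4.
Schedule C@1, D@1, E@1, F@4, A@3, B@4: d1:9  d2:9  d3:10  d4:9  d5:6  d6:6 — peak 10.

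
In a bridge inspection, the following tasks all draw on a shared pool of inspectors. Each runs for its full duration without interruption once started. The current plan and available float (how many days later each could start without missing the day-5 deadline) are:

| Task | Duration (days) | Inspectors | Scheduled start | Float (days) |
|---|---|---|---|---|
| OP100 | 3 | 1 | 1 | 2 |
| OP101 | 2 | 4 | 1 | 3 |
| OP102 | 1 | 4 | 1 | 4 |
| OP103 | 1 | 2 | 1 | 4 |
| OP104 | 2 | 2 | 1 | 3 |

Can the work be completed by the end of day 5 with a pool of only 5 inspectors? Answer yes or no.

yes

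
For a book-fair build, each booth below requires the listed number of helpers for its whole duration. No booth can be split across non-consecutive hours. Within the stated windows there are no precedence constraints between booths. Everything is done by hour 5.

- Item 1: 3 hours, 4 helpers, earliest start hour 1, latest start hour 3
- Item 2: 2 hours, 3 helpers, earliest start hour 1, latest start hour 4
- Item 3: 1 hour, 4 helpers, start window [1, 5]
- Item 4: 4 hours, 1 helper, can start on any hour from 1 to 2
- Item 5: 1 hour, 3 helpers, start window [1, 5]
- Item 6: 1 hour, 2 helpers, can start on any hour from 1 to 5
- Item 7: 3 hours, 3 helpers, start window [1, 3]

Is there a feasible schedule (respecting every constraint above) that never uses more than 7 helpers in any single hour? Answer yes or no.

Total helper-hours = 40; over 5 hours the average is 40/5 > 7, so some hour must exceed 7.

no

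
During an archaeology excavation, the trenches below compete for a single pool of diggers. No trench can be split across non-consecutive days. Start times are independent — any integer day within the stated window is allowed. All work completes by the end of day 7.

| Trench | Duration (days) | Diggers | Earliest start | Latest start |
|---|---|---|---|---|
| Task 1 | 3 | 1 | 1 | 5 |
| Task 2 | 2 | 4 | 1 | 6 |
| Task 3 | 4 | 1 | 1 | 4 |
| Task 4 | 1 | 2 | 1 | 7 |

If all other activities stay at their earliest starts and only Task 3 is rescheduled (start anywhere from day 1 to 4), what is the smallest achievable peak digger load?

7

Task 3@1: d1:8  d2:6  d3:2  d4:1  d5:0  d6:0  d7:0 → peak 8
Task 3@2: d1:7  d2:6  d3:2  d4:1  d5:1  d6:0  d7:0 → peak 7
Task 3@3: d1:7  d2:5  d3:2  d4:1  d5:1  d6:1  d7:0 → peak 7
Task 3@4: d1:7  d2:5  d3:1  d4:1  d5:1  d6:1  d7:1 → peak 7
Best is Task 3@2, peak 7.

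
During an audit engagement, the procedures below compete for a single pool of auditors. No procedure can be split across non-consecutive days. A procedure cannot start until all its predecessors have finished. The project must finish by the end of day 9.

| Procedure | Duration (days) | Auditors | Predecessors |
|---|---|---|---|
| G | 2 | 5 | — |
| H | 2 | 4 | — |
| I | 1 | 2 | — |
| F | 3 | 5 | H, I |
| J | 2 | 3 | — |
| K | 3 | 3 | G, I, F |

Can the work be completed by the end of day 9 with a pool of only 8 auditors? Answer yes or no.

The minimum achievable peak is 9; 8 < 9, so no feasible schedule stays within the cap.

no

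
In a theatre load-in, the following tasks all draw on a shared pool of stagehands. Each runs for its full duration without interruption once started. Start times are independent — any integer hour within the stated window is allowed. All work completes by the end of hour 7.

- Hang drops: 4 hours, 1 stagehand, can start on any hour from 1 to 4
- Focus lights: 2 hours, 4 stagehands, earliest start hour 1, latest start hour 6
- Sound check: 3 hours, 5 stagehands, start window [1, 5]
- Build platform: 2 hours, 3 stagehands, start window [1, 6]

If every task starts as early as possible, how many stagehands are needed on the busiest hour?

13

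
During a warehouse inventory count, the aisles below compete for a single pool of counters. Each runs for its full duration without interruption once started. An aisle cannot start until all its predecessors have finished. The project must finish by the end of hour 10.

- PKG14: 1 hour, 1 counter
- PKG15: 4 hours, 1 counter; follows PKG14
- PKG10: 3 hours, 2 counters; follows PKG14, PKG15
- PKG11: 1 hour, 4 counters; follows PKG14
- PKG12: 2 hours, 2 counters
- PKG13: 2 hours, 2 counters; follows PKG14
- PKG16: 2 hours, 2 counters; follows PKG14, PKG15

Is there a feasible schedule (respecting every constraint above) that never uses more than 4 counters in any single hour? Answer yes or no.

yes

Schedule PKG14@1, PKG15@2, PKG10@6, PKG11@9, PKG12@1, PKG13@3, PKG16@6: h1:3  h2:3  h3:3  h4:3  h5:1  h6:4  h7:4  h8:2  h9:4  h10:0 — peak 4 ≤ 4.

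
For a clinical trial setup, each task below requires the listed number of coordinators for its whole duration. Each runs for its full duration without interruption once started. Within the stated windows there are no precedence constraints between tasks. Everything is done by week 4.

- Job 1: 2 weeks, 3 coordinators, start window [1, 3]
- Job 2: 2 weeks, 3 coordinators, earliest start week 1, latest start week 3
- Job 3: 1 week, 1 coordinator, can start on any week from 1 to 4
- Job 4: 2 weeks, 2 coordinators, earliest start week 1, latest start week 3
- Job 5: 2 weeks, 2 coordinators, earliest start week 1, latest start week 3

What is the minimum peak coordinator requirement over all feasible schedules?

Early-start (Job 1@1, Job 2@1, Job 3@1, Job 4@1, Job 5@1) gives peak 11: w1:11  w2:10  w3:0  w4:0.
Shift Job 3→3, Job 4→3, Job 5→3.
Schedule Job 1@1, Job 2@1, Job 3@3, Job 4@3, Job 5@3: w1:6  w2:6  w3:5  w4:4 — peak 6.
Total coordinator-weeks = 21 over 4 weeks ⇒ peak ≥ ⌈21/4⌉ = 6, so 6 is optimal.

6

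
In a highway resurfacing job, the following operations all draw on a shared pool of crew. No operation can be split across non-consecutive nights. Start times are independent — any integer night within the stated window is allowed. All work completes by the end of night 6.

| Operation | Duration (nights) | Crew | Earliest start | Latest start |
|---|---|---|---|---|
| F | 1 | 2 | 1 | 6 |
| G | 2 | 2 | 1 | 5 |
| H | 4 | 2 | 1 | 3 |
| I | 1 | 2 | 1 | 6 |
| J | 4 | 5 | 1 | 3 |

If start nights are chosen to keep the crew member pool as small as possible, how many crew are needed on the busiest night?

7

Early-start (F@1, G@1, H@1, I@1, J@1) gives peak 13: n1:13  n2:9  n3:7  n4:7  n5:0  n6:0.
Shift I→2, J→3.
Schedule F@1, G@1, H@1, I@2, J@3: n1:6  n2:6  n3:7  n4:7  n5:5  n6:5 — peak 7.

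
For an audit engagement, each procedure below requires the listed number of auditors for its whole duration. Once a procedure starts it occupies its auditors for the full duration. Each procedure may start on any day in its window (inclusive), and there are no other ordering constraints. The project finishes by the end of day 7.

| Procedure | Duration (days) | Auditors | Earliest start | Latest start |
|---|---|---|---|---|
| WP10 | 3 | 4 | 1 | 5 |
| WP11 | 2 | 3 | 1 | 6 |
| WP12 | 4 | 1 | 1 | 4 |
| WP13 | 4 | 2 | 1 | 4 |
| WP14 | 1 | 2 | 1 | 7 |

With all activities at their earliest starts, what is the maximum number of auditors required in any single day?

Early-start schedule: WP10@1, WP11@1, WP12@1, WP13@1, WP14@1.
Load per day: day 1: 12, day 2: 10, day 3: 7, day 4: 3, day 5: 0, day 6: 0, day 7: 0.
Peak is 12.

12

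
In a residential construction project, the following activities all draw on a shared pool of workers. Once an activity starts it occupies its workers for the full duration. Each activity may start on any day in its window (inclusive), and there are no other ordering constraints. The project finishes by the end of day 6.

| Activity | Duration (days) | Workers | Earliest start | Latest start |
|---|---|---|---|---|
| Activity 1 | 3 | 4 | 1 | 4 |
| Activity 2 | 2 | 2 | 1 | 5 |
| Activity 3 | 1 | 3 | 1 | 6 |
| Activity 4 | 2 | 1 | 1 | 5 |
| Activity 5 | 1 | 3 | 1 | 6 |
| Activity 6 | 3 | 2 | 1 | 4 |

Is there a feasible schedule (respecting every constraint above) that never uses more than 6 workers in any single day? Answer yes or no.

yes

Schedule Activity 1@1, Activity 2@1, Activity 3@4, Activity 4@3, Activity 5@5, Activity 6@4: d1:6  d2:6  d3:5  d4:6  d5:5  d6:2 — peak 6 ≤ 6.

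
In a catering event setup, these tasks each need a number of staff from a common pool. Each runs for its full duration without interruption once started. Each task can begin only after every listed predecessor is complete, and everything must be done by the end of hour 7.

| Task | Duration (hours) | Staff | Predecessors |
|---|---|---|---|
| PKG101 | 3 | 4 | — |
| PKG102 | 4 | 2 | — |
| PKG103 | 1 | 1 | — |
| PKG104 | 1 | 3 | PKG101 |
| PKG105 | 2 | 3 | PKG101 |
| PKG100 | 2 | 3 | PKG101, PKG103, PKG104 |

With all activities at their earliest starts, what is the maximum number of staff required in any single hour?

8

Early-start schedule: PKG101@1, PKG102@1, PKG103@1, PKG104@4, PKG105@4, PKG100@5.
Load per hour: hour 1: 7, hour 2: 6, hour 3: 6, hour 4: 8, hour 5: 6, hour 6: 3, hour 7: 0.
Peak is 8.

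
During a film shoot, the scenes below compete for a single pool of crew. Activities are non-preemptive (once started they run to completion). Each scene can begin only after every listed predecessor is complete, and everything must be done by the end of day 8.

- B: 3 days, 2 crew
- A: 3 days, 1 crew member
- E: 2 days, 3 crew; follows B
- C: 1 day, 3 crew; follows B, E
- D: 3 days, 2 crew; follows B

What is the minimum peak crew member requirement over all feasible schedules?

5

Schedule B@1, A@1, E@4, C@6, D@4: d1:3  d2:3  d3:3  d4:5  d5:5  d6:5  d7:0  d8:0 — peak 5.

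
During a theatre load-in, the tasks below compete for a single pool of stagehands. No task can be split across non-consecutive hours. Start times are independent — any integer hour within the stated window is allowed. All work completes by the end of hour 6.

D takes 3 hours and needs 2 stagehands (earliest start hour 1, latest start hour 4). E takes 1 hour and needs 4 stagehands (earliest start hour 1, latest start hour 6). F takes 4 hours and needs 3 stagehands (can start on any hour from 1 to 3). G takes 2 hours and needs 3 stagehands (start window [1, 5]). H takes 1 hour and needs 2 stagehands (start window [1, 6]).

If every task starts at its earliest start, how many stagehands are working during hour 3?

5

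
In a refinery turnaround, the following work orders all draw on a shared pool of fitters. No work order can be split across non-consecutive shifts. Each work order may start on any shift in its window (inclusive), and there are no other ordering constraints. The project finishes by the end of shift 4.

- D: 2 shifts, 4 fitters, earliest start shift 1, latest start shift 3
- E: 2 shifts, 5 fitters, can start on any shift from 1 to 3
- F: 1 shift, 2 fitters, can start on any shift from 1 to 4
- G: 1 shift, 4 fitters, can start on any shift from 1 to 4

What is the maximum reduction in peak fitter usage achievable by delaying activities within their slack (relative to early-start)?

7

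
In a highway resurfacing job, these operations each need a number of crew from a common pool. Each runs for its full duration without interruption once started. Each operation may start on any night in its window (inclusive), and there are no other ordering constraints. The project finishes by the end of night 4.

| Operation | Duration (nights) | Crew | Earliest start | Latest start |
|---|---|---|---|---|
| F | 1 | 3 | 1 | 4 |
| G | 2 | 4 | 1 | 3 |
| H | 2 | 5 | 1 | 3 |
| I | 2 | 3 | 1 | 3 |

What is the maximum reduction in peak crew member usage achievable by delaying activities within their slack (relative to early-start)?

7

Early-start peak: n1:15  n2:12  n3:0  n4:0 ⇒ 15.
Leveled (F@1, G@1, H@3, I@2): n1:7  n2:7  n3:8  n4:5 ⇒ 8.
Reduction 15 − 8 = 7.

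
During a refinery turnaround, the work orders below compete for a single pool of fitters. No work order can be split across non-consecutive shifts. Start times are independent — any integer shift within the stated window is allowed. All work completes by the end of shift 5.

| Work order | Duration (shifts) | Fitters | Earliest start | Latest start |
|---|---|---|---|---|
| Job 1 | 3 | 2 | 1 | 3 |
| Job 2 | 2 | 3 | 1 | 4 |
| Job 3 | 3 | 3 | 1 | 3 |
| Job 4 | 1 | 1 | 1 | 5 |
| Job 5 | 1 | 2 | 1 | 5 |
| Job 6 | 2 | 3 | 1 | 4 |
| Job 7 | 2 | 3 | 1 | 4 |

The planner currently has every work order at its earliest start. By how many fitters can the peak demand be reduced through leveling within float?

9

Early-start peak: s1:17  s2:14  s3:5  s4:0  s5:0 ⇒ 17.
Leveled (Job 1@1, Job 2@1, Job 3@1, Job 4@3, Job 5@3, Job 6@4, Job 7@4): s1:8  s2:8  s3:8  s4:6  s5:6 ⇒ 8.
Reduction 17 − 8 = 9.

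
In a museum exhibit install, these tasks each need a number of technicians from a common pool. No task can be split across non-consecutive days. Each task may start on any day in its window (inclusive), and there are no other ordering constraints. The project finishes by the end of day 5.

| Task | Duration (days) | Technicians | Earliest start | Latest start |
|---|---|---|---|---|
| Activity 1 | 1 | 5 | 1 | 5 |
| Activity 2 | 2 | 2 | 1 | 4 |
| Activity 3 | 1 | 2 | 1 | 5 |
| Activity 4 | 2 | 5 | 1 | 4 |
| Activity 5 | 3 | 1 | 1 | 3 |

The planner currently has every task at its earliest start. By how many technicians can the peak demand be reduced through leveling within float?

Early-start peak: d1:15  d2:8  d3:1  d4:0  d5:0 ⇒ 15.
Leveled (Activity 1@1, Activity 2@2, Activity 3@2, Activity 4@4, Activity 5@1): d1:6  d2:5  d3:3  d4:5  d5:5 ⇒ 6.
Reduction 15 − 6 = 9.

9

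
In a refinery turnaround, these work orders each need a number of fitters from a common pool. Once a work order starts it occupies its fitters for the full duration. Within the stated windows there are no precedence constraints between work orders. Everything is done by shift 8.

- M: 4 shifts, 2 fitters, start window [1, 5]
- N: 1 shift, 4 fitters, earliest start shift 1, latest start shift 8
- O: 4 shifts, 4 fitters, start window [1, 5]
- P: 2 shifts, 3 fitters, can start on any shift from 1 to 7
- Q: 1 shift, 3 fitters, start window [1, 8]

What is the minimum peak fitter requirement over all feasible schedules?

6

Early-start (M@1, N@1, O@1, P@1, Q@1) gives peak 16: s1:16  s2:9  s3:6  s4:6  s5:0  s6:0  s7:0  s8:0.
Shift O→2, P→6, Q→6.
Schedule M@1, N@1, O@2, P@6, Q@6: s1:6  s2:6  s3:6  s4:6  s5:4  s6:6  s7:3  s8:0 — peak 6.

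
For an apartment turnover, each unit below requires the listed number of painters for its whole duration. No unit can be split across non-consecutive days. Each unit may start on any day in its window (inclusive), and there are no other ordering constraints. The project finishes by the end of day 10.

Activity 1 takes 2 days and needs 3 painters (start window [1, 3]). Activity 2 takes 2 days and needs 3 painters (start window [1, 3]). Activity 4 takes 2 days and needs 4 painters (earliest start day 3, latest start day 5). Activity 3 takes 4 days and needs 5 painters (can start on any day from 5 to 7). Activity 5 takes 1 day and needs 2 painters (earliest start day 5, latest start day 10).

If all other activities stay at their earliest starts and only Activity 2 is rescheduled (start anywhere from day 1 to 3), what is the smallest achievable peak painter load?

7

Activity 2@1: d1:6  d2:6  d3:4  d4:4  d5:7  d6:5  d7:5  d8:5  d9:0  d10:0 → peak 7
Activity 2@2: d1:3  d2:6  d3:7  d4:4  d5:7  d6:5  d7:5  d8:5  d9:0  d10:0 → peak 7
Activity 2@3: d1:3  d2:3  d3:7  d4:7  d5:7  d6:5  d7:5  d8:5  d9:0  d10:0 → peak 7
Best is Activity 2@1, peak 7.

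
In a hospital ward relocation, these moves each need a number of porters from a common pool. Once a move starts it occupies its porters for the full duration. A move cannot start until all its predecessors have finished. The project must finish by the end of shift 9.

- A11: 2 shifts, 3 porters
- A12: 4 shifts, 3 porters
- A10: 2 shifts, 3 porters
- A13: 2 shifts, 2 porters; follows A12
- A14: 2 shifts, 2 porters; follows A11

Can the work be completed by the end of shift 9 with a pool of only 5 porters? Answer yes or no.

yes

Schedule A11@1, A12@3, A10@7, A13@7, A14@3: s1:3  s2:3  s3:5  s4:5  s5:3  s6:3  s7:5  s8:5  s9:0 — peak 5 ≤ 5.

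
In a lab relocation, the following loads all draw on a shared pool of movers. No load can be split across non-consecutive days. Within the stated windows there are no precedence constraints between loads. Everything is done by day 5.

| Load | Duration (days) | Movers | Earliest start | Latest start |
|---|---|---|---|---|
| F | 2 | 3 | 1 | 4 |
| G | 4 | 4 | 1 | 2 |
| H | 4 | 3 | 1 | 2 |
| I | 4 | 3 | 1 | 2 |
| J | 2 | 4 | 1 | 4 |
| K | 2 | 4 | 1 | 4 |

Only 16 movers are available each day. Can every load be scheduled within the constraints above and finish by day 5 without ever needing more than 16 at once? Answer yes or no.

The minimum achievable peak is 17; 16 < 17, so no feasible schedule stays within the cap.

no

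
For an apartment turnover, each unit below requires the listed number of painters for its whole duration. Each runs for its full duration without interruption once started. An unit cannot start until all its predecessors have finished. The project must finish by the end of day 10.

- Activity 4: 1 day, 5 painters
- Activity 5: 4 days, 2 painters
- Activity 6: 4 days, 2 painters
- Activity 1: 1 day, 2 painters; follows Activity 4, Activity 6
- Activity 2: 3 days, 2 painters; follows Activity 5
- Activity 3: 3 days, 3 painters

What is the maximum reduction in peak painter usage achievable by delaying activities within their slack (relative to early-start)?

7

Early-start peak: d1:12  d2:7  d3:7  d4:4  d5:4  d6:2  d7:2  d8:0  d9:0  d10:0 ⇒ 12.
Leveled (Activity 4@1, Activity 5@2, Activity 6@2, Activity 1@6, Activity 2@6, Activity 3@7): d1:5  d2:4  d3:4  d4:4  d5:4  d6:4  d7:5  d8:5  d9:3  d10:0 ⇒ 5.
Reduction 12 − 5 = 7.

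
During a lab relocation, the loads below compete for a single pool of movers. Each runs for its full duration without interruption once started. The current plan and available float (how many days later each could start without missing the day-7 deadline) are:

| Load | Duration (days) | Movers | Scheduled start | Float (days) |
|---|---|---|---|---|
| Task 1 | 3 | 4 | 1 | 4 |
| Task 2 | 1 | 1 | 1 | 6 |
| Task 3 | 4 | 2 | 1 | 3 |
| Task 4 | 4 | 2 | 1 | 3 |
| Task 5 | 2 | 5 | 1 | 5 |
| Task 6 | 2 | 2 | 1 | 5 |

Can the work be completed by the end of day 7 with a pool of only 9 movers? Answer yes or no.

Schedule Task 1@1, Task 2@1, Task 3@1, Task 4@4, Task 5@6, Task 6@4: d1:7  d2:6  d3:6  d4:6  d5:4  d6:7  d7:7 — peak 7 ≤ 9.

yes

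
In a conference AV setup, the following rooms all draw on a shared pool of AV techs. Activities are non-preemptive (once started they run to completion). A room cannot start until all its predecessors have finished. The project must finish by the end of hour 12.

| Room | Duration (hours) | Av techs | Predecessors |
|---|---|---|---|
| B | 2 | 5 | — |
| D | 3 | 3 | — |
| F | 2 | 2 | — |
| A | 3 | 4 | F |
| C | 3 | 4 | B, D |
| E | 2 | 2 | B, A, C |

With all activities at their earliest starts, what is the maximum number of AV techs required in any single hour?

10

Early-start schedule: B@1, D@1, F@1, A@3, C@4, E@7.
Load per hour: hour 1: 10, hour 2: 10, hour 3: 7, hour 4: 8, hour 5: 8, hour 6: 4, hour 7: 2, hour 8: 2, hour 9: 0, hour 10: 0, hour 11: 0, hour 12: 0.
Peak is 10.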